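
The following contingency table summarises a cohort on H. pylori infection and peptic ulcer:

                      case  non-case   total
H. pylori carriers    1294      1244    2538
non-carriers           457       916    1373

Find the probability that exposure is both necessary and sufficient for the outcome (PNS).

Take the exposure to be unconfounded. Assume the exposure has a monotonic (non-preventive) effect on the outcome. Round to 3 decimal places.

PNS ≈ 0.177

p₁ = P(outcome | exposed) = 1294/2538 = 0.50985
p₀ = P(outcome | unexposed) = 457/1373 = 0.33285
Under exogeneity and monotonicity, PNS = p₁ − p₀.
PNS = 0.50985 − 0.33285 = 0.177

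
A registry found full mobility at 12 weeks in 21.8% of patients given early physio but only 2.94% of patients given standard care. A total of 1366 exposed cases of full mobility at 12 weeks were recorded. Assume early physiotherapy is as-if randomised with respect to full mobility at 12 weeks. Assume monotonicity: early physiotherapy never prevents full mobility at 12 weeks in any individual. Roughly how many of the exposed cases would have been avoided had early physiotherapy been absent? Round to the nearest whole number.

about 1182 cases

p₁ = 0.218, p₀ = 0.0294.
PN = (p₁ − p₀)/p₁ = (0.218 − 0.0294) / 0.218 ≈ 0.86514.
Attributable cases ≈ PN × (exposed cases) = 0.86514 × 1366 ≈ 1181.78.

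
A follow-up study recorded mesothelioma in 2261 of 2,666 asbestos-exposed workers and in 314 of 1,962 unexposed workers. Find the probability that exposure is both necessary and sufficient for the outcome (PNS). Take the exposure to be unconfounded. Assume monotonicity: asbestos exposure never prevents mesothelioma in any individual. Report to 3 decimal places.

p₁ = P(outcome | exposed) = 2261/2666 = 0.84809
p₀ = P(outcome | unexposed) = 314/1962 = 0.16004
Under exogeneity and monotonicity, PNS = p₁ − p₀.
PNS = 0.84809 − 0.16004 = 0.68805

PNS ≈ 0.688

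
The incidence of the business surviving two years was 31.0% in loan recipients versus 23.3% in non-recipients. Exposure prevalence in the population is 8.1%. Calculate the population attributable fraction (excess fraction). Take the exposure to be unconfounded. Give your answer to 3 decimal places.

p₁ = 0.31, p₀ = 0.233.
Overall risk P(Y=1) = π·p₁ + (1−π)·p₀ = 0.081×0.31 + 0.919×0.233 = 0.23924.
Under exogeneity, PAF = [P(Y=1) − p₀] / P(Y=1).
PAF = (0.23924 − 0.233) / 0.23924 ≈ 0.0261

PAF ≈ 0.026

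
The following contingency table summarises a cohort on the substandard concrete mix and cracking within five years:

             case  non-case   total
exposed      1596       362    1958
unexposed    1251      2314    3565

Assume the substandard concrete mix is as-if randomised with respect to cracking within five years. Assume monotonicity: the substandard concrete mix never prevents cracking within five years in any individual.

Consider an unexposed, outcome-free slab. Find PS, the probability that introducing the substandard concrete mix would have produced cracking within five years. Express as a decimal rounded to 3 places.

PS ≈ 0.715

p₁ = P(outcome | exposed) = 1596/1958 = 0.81512
p₀ = P(outcome | unexposed) = 1251/3565 = 0.35091
Under exogeneity and monotonicity, PS = (p₁ − p₀)/(1 − p₀).
PS = (0.81512 − 0.35091) / 0.64909 ≈ 0.7152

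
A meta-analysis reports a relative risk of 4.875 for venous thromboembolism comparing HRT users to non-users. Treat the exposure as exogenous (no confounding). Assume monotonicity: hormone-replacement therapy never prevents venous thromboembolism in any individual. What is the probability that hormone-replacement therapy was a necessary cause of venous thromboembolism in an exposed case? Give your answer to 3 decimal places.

PN ≈ 0.795

Under exogeneity and monotonicity, PN = (RR − 1) / RR = 1 − 1/RR.
PN = (4.875 − 1) / 4.875 = 3.875 / 4.875 ≈ 0.7949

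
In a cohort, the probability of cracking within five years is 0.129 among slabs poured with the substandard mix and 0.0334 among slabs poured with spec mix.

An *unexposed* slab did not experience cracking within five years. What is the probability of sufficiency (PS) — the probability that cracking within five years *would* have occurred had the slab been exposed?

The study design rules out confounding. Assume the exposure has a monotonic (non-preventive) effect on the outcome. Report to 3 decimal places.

Let p₁ = 0.129, p₀ = 0.0334.
Under exogeneity and monotonicity, PS = (p₁ − p₀) / (1 − p₀).
PS = (0.129 − 0.0334) / (1 − 0.0334) = 0.0956 / 0.9666 ≈ 0.0989

PS ≈ 0.099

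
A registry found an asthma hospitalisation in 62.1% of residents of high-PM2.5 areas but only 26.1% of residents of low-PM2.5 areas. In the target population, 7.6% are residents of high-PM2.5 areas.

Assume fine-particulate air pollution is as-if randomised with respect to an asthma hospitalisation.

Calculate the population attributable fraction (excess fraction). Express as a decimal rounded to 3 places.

PAF ≈ 0.095

p₁ = 0.621, p₀ = 0.261.
Overall risk P(Y=1) = π·p₁ + (1−π)·p₀ = 0.076×0.621 + 0.924×0.261 = 0.28836.
Under exogeneity, PAF = [P(Y=1) − p₀] / P(Y=1).
PAF = (0.28836 − 0.261) / 0.28836 ≈ 0.0949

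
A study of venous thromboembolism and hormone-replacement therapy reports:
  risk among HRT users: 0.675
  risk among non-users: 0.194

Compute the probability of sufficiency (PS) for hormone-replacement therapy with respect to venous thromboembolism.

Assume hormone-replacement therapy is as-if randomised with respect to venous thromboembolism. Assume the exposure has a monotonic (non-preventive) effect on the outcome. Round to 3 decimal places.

PS ≈ 0.597

Let p₁ = 0.675, p₀ = 0.194.
Under exogeneity and monotonicity, PS = (p₁ − p₀) / (1 − p₀).
PS = (0.675 − 0.194) / (1 − 0.194) = 0.481 / 0.806 ≈ 0.5968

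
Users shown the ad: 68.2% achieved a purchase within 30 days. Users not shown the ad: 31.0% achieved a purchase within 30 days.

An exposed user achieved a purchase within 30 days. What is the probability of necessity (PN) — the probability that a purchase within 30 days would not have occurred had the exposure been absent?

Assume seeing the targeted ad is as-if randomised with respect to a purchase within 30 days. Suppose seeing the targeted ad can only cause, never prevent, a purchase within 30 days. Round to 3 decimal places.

p₁ = 0.682, p₀ = 0.31.
Under exogeneity and monotonicity, PN = (p₁ − p₀) / p₁.
PN = (0.682 − 0.31) / 0.682 = 0.372 / 0.682 ≈ 0.5455

PN ≈ 0.545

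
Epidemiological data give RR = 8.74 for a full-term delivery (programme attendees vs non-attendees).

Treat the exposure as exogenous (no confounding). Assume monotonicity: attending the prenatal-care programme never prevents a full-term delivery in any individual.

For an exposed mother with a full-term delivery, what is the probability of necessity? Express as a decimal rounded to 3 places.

PN ≈ 0.886

Under exogeneity and monotonicity, PN = (RR − 1) / RR = 1 − 1/RR.
PN = (8.74 − 1) / 8.74 = 7.74 / 8.74 ≈ 0.8856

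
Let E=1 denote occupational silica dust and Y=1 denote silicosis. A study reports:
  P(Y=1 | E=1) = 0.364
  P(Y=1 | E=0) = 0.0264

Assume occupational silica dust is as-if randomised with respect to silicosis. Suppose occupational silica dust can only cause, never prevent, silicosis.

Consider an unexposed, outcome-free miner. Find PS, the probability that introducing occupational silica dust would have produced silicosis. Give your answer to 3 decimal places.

PS ≈ 0.347

Let p₁ = 0.364, p₀ = 0.0264.
Under exogeneity and monotonicity, PS = (p₁ − p₀) / (1 − p₀).
PS = (0.364 − 0.0264) / (1 − 0.0264) = 0.3376 / 0.9736 ≈ 0.3468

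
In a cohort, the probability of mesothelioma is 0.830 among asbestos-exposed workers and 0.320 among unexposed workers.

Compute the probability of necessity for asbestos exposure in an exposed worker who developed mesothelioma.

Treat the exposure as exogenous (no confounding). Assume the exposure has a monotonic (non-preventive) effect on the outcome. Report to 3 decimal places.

Let p₁ = 0.83, p₀ = 0.32.
Under exogeneity and monotonicity, PN = (p₁ − p₀) / p₁.
PN = (0.83 − 0.32) / 0.83 = 0.51 / 0.83 ≈ 0.6145

PN ≈ 0.614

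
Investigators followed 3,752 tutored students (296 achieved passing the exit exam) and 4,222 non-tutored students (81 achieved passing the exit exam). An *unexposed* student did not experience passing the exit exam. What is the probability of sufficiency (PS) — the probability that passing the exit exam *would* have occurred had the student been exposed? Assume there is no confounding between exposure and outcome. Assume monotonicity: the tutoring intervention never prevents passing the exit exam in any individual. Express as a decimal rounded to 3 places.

PS ≈ 0.061

p₁ = P(outcome | exposed) = 296/3752 = 0.078891
p₀ = P(outcome | unexposed) = 81/4222 = 0.019185
Under exogeneity and monotonicity, PS = (p₁ − p₀) / (1 − p₀).
PS = (0.078891 − 0.019185) / (1 − 0.019185) = 0.059706 / 0.98081 ≈ 0.0609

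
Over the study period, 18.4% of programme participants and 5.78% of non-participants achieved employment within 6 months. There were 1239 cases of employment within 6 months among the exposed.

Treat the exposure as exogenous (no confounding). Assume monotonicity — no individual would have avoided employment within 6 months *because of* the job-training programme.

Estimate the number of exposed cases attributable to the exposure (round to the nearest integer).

p₁ = 0.184, p₀ = 0.0578.
PN = (p₁ − p₀)/p₁ = (0.184 − 0.0578) / 0.184 ≈ 0.68587.
Attributable cases ≈ PN × (exposed cases) = 0.68587 × 1239 ≈ 849.79.

about 850 cases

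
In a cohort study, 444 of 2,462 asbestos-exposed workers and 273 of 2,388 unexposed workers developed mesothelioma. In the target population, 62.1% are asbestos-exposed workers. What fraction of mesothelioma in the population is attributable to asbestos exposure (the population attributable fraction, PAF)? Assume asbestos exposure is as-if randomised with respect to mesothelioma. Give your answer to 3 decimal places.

PAF ≈ 0.264

p₁ = P(outcome | exposed) = 444/2462 = 0.18034
p₀ = P(outcome | unexposed) = 273/2388 = 0.11432
Overall risk P(Y=1) = π·p₁ + (1−π)·p₀ = 0.621×0.18034 + 0.379×0.11432 = 0.15532.
Under exogeneity, PAF = [P(Y=1) − p₀] / P(Y=1).
PAF = (0.15532 − 0.11432) / 0.15532 ≈ 0.2640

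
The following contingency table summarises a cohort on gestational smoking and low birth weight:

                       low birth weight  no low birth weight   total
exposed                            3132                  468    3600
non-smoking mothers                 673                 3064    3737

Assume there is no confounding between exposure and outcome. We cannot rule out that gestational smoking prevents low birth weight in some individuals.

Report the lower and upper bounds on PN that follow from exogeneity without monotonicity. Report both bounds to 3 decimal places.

p₁ = P(outcome | exposed) = 3132/3600 = 0.87
p₀ = P(outcome | unexposed) = 673/3737 = 0.18009
Under exogeneity alone the bounds on PN are max{0,(p₁−p₀)/p₁} ≤ PN ≤ min{1,(1−p₀)/p₁}.
  lower = (p₁ − p₀)/p₁ = 0.68991 / 0.87 ≈ 0.7930
  upper = min{1, (1 − p₀)/p₁} = 0.81991 / 0.87 ≈ 0.9424

0.793 ≤ PN ≤ 0.942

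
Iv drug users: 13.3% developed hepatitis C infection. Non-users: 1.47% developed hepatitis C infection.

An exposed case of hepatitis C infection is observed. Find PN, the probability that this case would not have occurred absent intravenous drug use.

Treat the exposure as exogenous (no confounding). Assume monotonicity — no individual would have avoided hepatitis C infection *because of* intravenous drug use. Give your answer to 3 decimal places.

p₁ = 0.133, p₀ = 0.0147.
Under exogeneity and monotonicity, PN = (p₁ − p₀) / p₁.
PN = (0.133 − 0.0147) / 0.133 = 0.1183 / 0.133 ≈ 0.8895

PN ≈ 0.889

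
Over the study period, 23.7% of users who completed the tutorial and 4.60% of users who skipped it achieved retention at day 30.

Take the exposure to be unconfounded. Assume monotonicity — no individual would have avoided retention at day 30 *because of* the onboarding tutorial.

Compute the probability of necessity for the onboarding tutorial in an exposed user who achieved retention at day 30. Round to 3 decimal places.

p₁ = 0.237, p₀ = 0.046.
Under exogeneity and monotonicity, PN = (p₁ − p₀) / p₁.
PN = (0.237 − 0.046) / 0.237 = 0.191 / 0.237 ≈ 0.8059

PN ≈ 0.806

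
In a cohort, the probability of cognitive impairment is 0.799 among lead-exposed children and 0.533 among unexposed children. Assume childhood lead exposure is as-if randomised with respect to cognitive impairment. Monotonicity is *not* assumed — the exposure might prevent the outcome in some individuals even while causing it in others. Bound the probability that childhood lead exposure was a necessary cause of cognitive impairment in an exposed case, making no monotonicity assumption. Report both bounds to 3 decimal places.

Let p₁ = 0.799, p₀ = 0.533.
Under exogeneity alone the bounds on PN are max{0,(p₁−p₀)/p₁} ≤ PN ≤ min{1,(1−p₀)/p₁}.
  lower = (p₁ − p₀)/p₁ = 0.266 / 0.799 ≈ 0.3329
  upper = min{1, (1 − p₀)/p₁} = 0.467 / 0.799 ≈ 0.5845

0.333 ≤ PN ≤ 0.584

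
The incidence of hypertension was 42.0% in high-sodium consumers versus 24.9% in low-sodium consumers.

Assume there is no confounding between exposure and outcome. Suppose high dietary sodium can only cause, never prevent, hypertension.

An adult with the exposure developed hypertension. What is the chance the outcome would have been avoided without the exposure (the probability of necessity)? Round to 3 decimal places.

p₁ = 0.42, p₀ = 0.249.
Under exogeneity and monotonicity, PN = (p₁ − p₀) / p₁.
PN = (0.42 − 0.249) / 0.42 = 0.171 / 0.42 ≈ 0.4071

PN ≈ 0.407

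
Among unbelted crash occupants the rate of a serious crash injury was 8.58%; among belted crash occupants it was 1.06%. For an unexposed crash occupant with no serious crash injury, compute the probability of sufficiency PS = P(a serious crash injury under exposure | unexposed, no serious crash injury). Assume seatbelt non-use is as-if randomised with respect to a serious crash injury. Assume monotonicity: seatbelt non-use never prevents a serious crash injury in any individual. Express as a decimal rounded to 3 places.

PS ≈ 0.076

p₁ = 0.0858, p₀ = 0.0106.
Under exogeneity and monotonicity, PS = (p₁ − p₀) / (1 − p₀).
PS = (0.0858 − 0.0106) / (1 − 0.0106) = 0.0752 / 0.9894 ≈ 0.0760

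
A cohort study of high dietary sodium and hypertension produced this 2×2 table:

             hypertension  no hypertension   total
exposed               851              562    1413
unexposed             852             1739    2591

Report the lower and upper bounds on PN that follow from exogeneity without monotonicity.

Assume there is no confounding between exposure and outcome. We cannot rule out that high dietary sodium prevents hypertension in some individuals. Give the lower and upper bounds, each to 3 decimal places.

p₁ = P(outcome | exposed) = 851/1413 = 0.60226
p₀ = P(outcome | unexposed) = 852/2591 = 0.32883
Under exogeneity alone the bounds on PN are max{0,(p₁−p₀)/p₁} ≤ PN ≤ min{1,(1−p₀)/p₁}.
  lower = (p₁ − p₀)/p₁ = 0.27343 / 0.60226 ≈ 0.4540
  upper = min{1, (1 − p₀)/p₁} = 0.67117 / 0.60226 ≈ 1.1144 → capped at 1

0.454 ≤ PN ≤ 1.000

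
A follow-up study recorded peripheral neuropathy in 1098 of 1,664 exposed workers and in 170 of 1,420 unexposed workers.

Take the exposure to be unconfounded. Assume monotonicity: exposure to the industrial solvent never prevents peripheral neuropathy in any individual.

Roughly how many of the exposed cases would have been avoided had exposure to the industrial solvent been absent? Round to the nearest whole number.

about 899 cases

p₁ = P(outcome | exposed) = 1098/1664 = 0.65986
p₀ = P(outcome | unexposed) = 170/1420 = 0.11972
PN = (p₁ − p₀)/p₁ = (0.65986 − 0.11972) / 0.65986 ≈ 0.81857.
Attributable cases ≈ PN × (exposed cases) = 0.81857 × 1098 ≈ 898.79.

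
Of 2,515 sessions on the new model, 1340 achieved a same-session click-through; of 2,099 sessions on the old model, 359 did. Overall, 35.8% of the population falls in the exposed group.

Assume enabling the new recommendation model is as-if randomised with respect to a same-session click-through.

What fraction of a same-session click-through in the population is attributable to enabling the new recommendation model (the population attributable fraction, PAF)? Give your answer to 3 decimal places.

p₁ = P(outcome | exposed) = 1340/2515 = 0.5328
p₀ = P(outcome | unexposed) = 359/2099 = 0.17103
Overall risk P(Y=1) = π·p₁ + (1−π)·p₀ = 0.358×0.5328 + 0.642×0.17103 = 0.30055.
Under exogeneity, PAF = [P(Y=1) − p₀] / P(Y=1).
PAF = (0.30055 − 0.17103) / 0.30055 ≈ 0.4309

PAF ≈ 0.431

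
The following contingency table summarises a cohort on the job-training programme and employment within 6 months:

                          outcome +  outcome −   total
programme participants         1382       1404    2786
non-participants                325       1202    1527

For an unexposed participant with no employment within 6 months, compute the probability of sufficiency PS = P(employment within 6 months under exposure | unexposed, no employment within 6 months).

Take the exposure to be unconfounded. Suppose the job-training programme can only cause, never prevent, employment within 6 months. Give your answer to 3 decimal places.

p₁ = P(outcome | exposed) = 1382/2786 = 0.49605
p₀ = P(outcome | unexposed) = 325/1527 = 0.21284
Under exogeneity and monotonicity, PS = (p₁ − p₀)/(1 − p₀).
PS = (0.49605 − 0.21284) / 0.78716 ≈ 0.3598

PS ≈ 0.360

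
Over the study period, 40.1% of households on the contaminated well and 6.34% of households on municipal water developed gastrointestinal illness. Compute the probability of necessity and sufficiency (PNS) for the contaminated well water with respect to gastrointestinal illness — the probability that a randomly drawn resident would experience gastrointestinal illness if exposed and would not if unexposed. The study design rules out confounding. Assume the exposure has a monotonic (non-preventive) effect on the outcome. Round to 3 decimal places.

p₁ = 0.401, p₀ = 0.0634.
Under exogeneity and monotonicity, PNS = p₁ − p₀.
PNS = 0.401 − 0.0634 = 0.3376

PNS ≈ 0.338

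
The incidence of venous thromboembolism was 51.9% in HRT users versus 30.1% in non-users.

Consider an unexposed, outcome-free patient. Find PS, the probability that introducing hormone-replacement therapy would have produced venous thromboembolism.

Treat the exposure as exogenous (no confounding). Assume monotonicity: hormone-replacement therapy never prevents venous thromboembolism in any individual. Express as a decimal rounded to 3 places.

PS ≈ 0.312

p₁ = 0.519, p₀ = 0.301.
Under exogeneity and monotonicity, PS = (p₁ − p₀) / (1 − p₀).
PS = (0.519 − 0.301) / (1 − 0.301) = 0.218 / 0.699 ≈ 0.3119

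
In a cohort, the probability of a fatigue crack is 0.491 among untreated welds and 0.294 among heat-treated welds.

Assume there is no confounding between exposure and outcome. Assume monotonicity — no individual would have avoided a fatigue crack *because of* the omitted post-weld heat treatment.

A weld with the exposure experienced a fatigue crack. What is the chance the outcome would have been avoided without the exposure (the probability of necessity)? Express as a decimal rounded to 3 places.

Let p₁ = 0.491, p₀ = 0.294.
Under exogeneity and monotonicity, PN = (p₁ − p₀) / p₁.
PN = (0.491 − 0.294) / 0.491 = 0.197 / 0.491 ≈ 0.4012

PN ≈ 0.401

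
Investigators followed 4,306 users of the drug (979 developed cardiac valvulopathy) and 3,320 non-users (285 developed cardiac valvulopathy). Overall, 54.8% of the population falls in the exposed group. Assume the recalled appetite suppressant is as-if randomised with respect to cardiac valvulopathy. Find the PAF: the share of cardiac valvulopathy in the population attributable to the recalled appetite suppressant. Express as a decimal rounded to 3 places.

PAF ≈ 0.475

p₁ = P(outcome | exposed) = 979/4306 = 0.22736
p₀ = P(outcome | unexposed) = 285/3320 = 0.085843
Overall risk P(Y=1) = π·p₁ + (1−π)·p₀ = 0.548×0.22736 + 0.452×0.085843 = 0.16339.
Under exogeneity, PAF = [P(Y=1) − p₀] / P(Y=1).
PAF = (0.16339 − 0.085843) / 0.16339 ≈ 0.4746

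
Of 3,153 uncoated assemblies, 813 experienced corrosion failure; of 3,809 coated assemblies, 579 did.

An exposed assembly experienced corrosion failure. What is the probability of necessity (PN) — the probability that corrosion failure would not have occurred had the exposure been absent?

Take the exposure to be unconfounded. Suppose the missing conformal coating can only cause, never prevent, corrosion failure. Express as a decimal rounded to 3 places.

PN ≈ 0.410

p₁ = P(outcome | exposed) = 813/3153 = 0.25785
p₀ = P(outcome | unexposed) = 579/3809 = 0.15201
Under exogeneity and monotonicity, PN = (p₁ − p₀) / p₁.
PN = (0.25785 − 0.15201) / 0.25785 = 0.10584 / 0.25785 ≈ 0.4105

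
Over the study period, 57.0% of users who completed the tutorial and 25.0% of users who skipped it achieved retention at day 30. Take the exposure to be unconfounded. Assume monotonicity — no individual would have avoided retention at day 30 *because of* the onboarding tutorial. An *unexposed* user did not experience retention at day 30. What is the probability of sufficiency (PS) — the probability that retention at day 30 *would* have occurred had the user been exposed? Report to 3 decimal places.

PS ≈ 0.427

p₁ = 0.57, p₀ = 0.25.
Under exogeneity and monotonicity, PS = (p₁ − p₀) / (1 − p₀).
PS = (0.57 − 0.25) / (1 − 0.25) = 0.32 / 0.75 ≈ 0.4267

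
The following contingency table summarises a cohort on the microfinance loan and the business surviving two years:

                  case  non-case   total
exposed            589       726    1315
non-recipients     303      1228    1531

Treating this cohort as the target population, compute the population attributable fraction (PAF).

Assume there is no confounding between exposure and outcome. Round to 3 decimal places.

p₁ = P(outcome | exposed) = 589/1315 = 0.44791
p₀ = P(outcome | unexposed) = 303/1531 = 0.19791
Exposure prevalence π = 1315/2846 = 0.46205; overall risk P(Y=1) = 0.31342.
Under exogeneity, PAF = [P(Y=1) − p₀]/P(Y=1).
PAF = (0.31342 − 0.19791) / 0.31342 ≈ 0.3686

PAF ≈ 0.369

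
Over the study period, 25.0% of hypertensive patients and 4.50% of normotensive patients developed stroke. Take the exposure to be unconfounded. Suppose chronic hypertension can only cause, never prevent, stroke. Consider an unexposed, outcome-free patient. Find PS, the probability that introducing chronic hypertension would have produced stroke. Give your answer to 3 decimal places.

PS ≈ 0.215

p₁ = 0.25, p₀ = 0.045.
Under exogeneity and monotonicity, PS = (p₁ − p₀) / (1 − p₀).
PS = (0.25 − 0.045) / (1 − 0.045) = 0.205 / 0.955 ≈ 0.2147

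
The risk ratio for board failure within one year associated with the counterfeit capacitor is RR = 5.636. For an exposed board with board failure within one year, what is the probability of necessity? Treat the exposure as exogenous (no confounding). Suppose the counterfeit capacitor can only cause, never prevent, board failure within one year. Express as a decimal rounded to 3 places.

Under exogeneity and monotonicity, PN = (RR − 1) / RR = 1 − 1/RR.
PN = (5.636 − 1) / 5.636 = 4.636 / 5.636 ≈ 0.8226

PN ≈ 0.823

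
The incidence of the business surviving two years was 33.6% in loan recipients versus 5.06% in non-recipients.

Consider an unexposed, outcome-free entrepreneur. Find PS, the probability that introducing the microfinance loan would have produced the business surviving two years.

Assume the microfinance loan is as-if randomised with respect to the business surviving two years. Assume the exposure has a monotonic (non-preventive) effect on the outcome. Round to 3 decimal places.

p₁ = 0.336, p₀ = 0.0506.
Under exogeneity and monotonicity, PS = (p₁ − p₀) / (1 − p₀).
PS = (0.336 − 0.0506) / (1 − 0.0506) = 0.2854 / 0.9494 ≈ 0.3006

PS ≈ 0.301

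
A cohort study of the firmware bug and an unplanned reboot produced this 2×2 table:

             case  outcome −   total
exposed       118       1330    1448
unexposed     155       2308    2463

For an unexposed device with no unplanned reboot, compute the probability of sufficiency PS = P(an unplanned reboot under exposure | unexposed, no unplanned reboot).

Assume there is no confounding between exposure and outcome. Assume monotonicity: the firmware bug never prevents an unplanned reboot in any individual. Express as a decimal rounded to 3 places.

p₁ = P(outcome | exposed) = 118/1448 = 0.081492
p₀ = P(outcome | unexposed) = 155/2463 = 0.062931
Under exogeneity and monotonicity, PS = (p₁ − p₀) / (1 − p₀).
PS = (0.081492 − 0.062931) / (1 − 0.062931) = 0.01856 / 0.93707 ≈ 0.0198

PS ≈ 0.020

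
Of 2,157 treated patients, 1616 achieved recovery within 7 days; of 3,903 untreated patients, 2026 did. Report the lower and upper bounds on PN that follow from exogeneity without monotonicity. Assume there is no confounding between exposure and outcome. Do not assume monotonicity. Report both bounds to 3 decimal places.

p₁ = P(outcome | exposed) = 1616/2157 = 0.74919
p₀ = P(outcome | unexposed) = 2026/3903 = 0.51909
Under exogeneity alone the bounds on PN are max{0,(p₁−p₀)/p₁} ≤ PN ≤ min{1,(1−p₀)/p₁}.
  lower = (p₁ − p₀)/p₁ = 0.2301 / 0.74919 ≈ 0.3071
  upper = min{1, (1 − p₀)/p₁} = 0.48091 / 0.74919 ≈ 0.6419

0.307 ≤ PN ≤ 0.642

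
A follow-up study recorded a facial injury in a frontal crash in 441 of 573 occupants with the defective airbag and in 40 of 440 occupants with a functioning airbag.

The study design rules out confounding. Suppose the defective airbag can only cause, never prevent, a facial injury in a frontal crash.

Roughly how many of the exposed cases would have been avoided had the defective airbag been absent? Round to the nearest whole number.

p₁ = P(outcome | exposed) = 441/573 = 0.76963
p₀ = P(outcome | unexposed) = 40/440 = 0.090909
PN = (p₁ − p₀)/p₁ = (0.76963 − 0.090909) / 0.76963 ≈ 0.88188.
Attributable cases ≈ PN × (exposed cases) = 0.88188 × 441 ≈ 388.91.

about 389 cases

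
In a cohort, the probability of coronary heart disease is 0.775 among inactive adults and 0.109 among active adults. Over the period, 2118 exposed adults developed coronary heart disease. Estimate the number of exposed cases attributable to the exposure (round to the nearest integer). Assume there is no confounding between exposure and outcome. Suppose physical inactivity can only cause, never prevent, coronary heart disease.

about 1820 cases

Let p₁ = 0.775, p₀ = 0.109.
PN = (p₁ − p₀)/p₁ = (0.775 − 0.109) / 0.775 ≈ 0.85935.
Attributable cases ≈ PN × (exposed cases) = 0.85935 × 2118 ≈ 1820.11.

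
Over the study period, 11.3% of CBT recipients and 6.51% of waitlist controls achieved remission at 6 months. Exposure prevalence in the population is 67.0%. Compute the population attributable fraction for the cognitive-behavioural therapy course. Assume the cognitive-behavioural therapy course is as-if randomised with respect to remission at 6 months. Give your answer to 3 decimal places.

p₁ = 0.113, p₀ = 0.0651.
Overall risk P(Y=1) = π·p₁ + (1−π)·p₀ = 0.67×0.113 + 0.33×0.0651 = 0.097193.
Under exogeneity, PAF = [P(Y=1) − p₀] / P(Y=1).
PAF = (0.097193 − 0.0651) / 0.097193 ≈ 0.3302

PAF ≈ 0.330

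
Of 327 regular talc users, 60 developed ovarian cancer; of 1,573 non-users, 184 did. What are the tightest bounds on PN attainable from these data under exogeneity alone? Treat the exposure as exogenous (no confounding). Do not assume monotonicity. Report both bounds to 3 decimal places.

0.362 ≤ PN ≤ 1.000

p₁ = P(outcome | exposed) = 60/327 = 0.18349
p₀ = P(outcome | unexposed) = 184/1573 = 0.11697
Under exogeneity alone the bounds on PN are max{0,(p₁−p₀)/p₁} ≤ PN ≤ min{1,(1−p₀)/p₁}.
  lower = (p₁ − p₀)/p₁ = 0.066512 / 0.18349 ≈ 0.3625
  upper = min{1, (1 − p₀)/p₁} = 0.88303 / 0.18349 ≈ 4.8125 → capped at 1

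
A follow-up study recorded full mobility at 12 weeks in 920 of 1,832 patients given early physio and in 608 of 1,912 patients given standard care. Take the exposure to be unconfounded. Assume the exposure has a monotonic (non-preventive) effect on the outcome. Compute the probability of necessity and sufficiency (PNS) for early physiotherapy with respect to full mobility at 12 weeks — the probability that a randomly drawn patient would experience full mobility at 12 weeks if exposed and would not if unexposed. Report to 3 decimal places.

p₁ = P(outcome | exposed) = 920/1832 = 0.50218
p₀ = P(outcome | unexposed) = 608/1912 = 0.31799
Under exogeneity and monotonicity, PNS = p₁ − p₀.
PNS = 0.50218 − 0.31799 = 0.18419

PNS ≈ 0.184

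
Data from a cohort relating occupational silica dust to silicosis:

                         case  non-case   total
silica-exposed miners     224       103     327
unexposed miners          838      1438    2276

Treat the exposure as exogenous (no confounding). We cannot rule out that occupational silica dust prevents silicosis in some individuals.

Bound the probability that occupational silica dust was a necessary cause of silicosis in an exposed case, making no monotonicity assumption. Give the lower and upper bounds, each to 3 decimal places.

0.463 ≤ PN ≤ 0.922

p₁ = P(outcome | exposed) = 224/327 = 0.68502
p₀ = P(outcome | unexposed) = 838/2276 = 0.36819
Under exogeneity alone the bounds on PN are max{0,(p₁−p₀)/p₁} ≤ PN ≤ min{1,(1−p₀)/p₁}.
  lower = (p₁ − p₀)/p₁ = 0.31683 / 0.68502 ≈ 0.4625
  upper = min{1, (1 − p₀)/p₁} = 0.63181 / 0.68502 ≈ 0.9223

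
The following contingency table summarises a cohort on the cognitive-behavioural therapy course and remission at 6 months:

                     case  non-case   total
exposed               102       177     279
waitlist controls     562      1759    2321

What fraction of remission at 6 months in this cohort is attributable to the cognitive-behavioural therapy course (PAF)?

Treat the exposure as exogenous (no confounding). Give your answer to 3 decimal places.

p₁ = P(outcome | exposed) = 102/279 = 0.36559
p₀ = P(outcome | unexposed) = 562/2321 = 0.24214
Exposure prevalence π = 279/2600 = 0.10731; overall risk P(Y=1) = 0.25538.
Under exogeneity, PAF = [P(Y=1) − p₀]/P(Y=1).
PAF = (0.25538 − 0.24214) / 0.25538 ≈ 0.0519

PAF ≈ 0.052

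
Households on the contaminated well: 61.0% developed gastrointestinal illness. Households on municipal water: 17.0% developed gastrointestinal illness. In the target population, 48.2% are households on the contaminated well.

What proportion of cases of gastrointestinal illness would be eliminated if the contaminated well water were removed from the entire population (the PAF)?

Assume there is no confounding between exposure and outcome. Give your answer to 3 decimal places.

p₁ = 0.61, p₀ = 0.17.
Overall risk P(Y=1) = π·p₁ + (1−π)·p₀ = 0.482×0.61 + 0.518×0.17 = 0.38208.
Under exogeneity, PAF = [P(Y=1) − p₀] / P(Y=1).
PAF = (0.38208 − 0.17) / 0.38208 ≈ 0.5551

PAF ≈ 0.555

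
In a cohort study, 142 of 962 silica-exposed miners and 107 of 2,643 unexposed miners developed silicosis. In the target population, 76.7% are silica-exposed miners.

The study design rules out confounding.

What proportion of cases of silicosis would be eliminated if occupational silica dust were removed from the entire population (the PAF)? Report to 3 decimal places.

PAF ≈ 0.670

p₁ = P(outcome | exposed) = 142/962 = 0.14761
p₀ = P(outcome | unexposed) = 107/2643 = 0.040484
Overall risk P(Y=1) = π·p₁ + (1−π)·p₀ = 0.767×0.14761 + 0.233×0.040484 = 0.12265.
Under exogeneity, PAF = [P(Y=1) − p₀] / P(Y=1).
PAF = (0.12265 − 0.040484) / 0.12265 ≈ 0.6699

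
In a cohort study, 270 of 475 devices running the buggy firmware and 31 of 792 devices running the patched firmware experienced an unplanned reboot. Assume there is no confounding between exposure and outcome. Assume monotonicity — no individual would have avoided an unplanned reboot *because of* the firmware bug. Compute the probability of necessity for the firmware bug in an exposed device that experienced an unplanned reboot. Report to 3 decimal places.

p₁ = P(outcome | exposed) = 270/475 = 0.56842
p₀ = P(outcome | unexposed) = 31/792 = 0.039141
Under exogeneity and monotonicity, PN = (p₁ − p₀) / p₁.
PN = (0.56842 − 0.039141) / 0.56842 = 0.52928 / 0.56842 ≈ 0.9311

PN ≈ 0.931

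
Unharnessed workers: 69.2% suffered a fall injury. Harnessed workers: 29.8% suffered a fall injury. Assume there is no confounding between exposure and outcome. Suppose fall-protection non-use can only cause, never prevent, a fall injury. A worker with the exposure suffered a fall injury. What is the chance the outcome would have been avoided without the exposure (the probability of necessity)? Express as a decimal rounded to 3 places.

PN ≈ 0.569

p₁ = 0.692, p₀ = 0.298.
Under exogeneity and monotonicity, PN = (p₁ − p₀) / p₁.
PN = (0.692 − 0.298) / 0.692 = 0.394 / 0.692 ≈ 0.5694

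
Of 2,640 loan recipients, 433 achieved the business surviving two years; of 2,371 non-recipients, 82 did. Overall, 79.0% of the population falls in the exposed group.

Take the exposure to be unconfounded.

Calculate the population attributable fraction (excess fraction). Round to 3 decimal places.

p₁ = P(outcome | exposed) = 433/2640 = 0.16402
p₀ = P(outcome | unexposed) = 82/2371 = 0.034585
Overall risk P(Y=1) = π·p₁ + (1−π)·p₀ = 0.79×0.16402 + 0.21×0.034585 = 0.13683.
Under exogeneity, PAF = [P(Y=1) − p₀] / P(Y=1).
PAF = (0.13683 − 0.034585) / 0.13683 ≈ 0.7473

PAF ≈ 0.747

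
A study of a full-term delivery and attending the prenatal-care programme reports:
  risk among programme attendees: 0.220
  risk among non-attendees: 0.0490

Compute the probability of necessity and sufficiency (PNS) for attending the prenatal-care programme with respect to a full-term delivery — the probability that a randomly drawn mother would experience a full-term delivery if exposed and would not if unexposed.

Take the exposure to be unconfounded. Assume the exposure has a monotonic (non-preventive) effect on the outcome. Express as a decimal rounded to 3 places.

PNS ≈ 0.171

Let p₁ = 0.22, p₀ = 0.049.
Under exogeneity and monotonicity, PNS = p₁ − p₀.
PNS = 0.22 − 0.049 = 0.171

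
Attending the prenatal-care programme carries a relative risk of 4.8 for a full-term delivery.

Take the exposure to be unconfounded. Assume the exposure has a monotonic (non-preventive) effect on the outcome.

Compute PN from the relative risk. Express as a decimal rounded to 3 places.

Under exogeneity and monotonicity, PN = (RR − 1) / RR = 1 − 1/RR.
PN = (4.8 − 1) / 4.8 = 3.8 / 4.8 ≈ 0.7917

PN ≈ 0.792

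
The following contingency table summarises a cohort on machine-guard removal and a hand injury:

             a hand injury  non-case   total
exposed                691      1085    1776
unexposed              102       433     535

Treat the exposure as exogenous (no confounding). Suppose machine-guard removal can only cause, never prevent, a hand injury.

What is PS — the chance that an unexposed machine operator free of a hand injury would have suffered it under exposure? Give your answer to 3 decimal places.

p₁ = P(outcome | exposed) = 691/1776 = 0.38908
p₀ = P(outcome | unexposed) = 102/535 = 0.19065
Under exogeneity and monotonicity, PS = (p₁ − p₀) / (1 − p₀).
PS = (0.38908 − 0.19065) / (1 − 0.19065) = 0.19842 / 0.80935 ≈ 0.2452

PS ≈ 0.245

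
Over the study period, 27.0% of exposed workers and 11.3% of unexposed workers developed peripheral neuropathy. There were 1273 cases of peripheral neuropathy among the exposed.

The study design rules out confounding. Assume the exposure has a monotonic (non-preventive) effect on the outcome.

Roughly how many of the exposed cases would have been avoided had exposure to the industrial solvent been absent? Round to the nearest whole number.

about 740 cases

p₁ = 0.27, p₀ = 0.113.
PN = (p₁ − p₀)/p₁ = (0.27 − 0.113) / 0.27 ≈ 0.58148.
Attributable cases ≈ PN × (exposed cases) = 0.58148 × 1273 ≈ 740.23.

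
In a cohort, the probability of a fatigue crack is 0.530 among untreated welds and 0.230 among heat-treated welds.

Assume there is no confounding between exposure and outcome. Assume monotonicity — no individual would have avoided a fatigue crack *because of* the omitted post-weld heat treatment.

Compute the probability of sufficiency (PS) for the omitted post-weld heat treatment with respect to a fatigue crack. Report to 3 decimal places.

PS ≈ 0.390

Let p₁ = 0.53, p₀ = 0.23.
Under exogeneity and monotonicity, PS = (p₁ − p₀) / (1 − p₀).
PS = (0.53 − 0.23) / (1 − 0.23) = 0.3 / 0.77 ≈ 0.3896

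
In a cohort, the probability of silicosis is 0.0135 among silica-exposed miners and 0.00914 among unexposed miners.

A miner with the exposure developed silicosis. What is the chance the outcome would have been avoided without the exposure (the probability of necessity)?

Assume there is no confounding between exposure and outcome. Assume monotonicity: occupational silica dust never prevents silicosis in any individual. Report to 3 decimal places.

Let p₁ = 0.0135, p₀ = 0.00914.
Under exogeneity and monotonicity, PN = (p₁ − p₀) / p₁.
PN = (0.0135 − 0.00914) / 0.0135 = 0.00436 / 0.0135 ≈ 0.3230

PN ≈ 0.323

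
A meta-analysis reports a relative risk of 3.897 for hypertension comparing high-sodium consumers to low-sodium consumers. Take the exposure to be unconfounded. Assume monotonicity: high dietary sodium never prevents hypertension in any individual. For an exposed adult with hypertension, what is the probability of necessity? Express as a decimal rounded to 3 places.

Under exogeneity and monotonicity, PN = (RR − 1) / RR = 1 − 1/RR.
PN = (3.897 − 1) / 3.897 = 2.897 / 3.897 ≈ 0.7434

PN ≈ 0.743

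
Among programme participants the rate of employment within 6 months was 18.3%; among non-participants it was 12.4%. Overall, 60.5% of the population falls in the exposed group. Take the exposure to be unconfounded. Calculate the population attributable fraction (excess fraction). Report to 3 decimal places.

p₁ = 0.183, p₀ = 0.124.
Overall risk P(Y=1) = π·p₁ + (1−π)·p₀ = 0.605×0.183 + 0.395×0.124 = 0.1597.
Under exogeneity, PAF = [P(Y=1) − p₀] / P(Y=1).
PAF = (0.1597 − 0.124) / 0.1597 ≈ 0.2235

PAF ≈ 0.224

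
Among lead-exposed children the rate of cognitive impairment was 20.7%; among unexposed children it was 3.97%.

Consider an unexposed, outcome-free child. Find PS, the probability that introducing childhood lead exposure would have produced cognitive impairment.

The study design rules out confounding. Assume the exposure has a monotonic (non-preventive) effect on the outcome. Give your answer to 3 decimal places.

p₁ = 0.207, p₀ = 0.0397.
Under exogeneity and monotonicity, PS = (p₁ − p₀) / (1 − p₀).
PS = (0.207 − 0.0397) / (1 − 0.0397) = 0.1673 / 0.9603 ≈ 0.1742

PS ≈ 0.174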